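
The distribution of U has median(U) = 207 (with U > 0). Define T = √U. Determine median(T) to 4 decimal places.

√U is monotone on this domain, so median(T) = √(207) ≈ 14.3875.

median(T) = 14.3875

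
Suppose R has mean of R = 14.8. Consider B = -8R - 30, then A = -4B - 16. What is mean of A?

mean of A = 577.6

mean of B = (-8)·14.8 + (-30) = -148.4.
mean of A = (-4)·(-148.4) + (-16) = 577.6.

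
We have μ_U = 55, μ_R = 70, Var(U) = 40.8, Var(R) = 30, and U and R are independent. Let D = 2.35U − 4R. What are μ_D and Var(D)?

μ_D = 2.35·μ_U + (-4)·μ_R = 2.35·55 + (-4)·70 = -150.75.
Var(D) = a²·Var(U) + b²·Var(R) + 2ab·covariance of U and R with a = 2.35, b = -4.
Independence gives covariance of U and R = 0.
= 2.35²·40.8 + (-4)²·30 + 2·2.35·(-4)·0
= 225.318 + 480 + 0 = 705.318.

μ_D = -150.75, Var(D) = 705.318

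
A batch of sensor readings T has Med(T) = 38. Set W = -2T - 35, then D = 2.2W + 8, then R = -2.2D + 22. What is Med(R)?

Med(W) = (-2)·38 + (-35) = -111.
Med(D) = 2.2·(-111) + 8 = -236.2.
Med(R) = (-2.2)·(-236.2) + 22 = 541.64.

Med(R) = 541.64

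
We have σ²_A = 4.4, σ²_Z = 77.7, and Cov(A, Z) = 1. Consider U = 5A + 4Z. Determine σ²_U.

σ²_U = a²·σ²_A + b²·σ²_Z + 2ab·Cov(A, Z) with a = 5, b = 4.
= 5²·4.4 + 4²·77.7 + 2·5·4·1
= 110 + 1243.2 + 40 = 1393.2.

σ²_U = 1393.2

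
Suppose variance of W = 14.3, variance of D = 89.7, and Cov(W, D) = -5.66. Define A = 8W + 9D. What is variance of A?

variance of A = 7365.86

variance of A = a²·variance of W + b²·variance of D + 2ab·Cov(W, D) with a = 8, b = 9.
= 8²·14.3 + 9²·89.7 + 2·8·9·(-5.66)
= 915.2 + 7265.7 + (-815.04) = 7365.86.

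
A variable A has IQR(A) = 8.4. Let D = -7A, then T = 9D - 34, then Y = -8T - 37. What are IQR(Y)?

IQR(D) = |-7|·8.4 = 58.8.
IQR(T) = |9|·58.8 = 529.2.
IQR(Y) = |-8|·529.2 = 4233.6.

IQR(Y) = 4233.6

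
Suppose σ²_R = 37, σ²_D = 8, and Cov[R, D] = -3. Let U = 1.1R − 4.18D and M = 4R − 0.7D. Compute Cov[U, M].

Cov[U, M] = 238.678

By bilinearity, Cov[U, M] = ac·σ²_R + bd·σ²_D + (ad+bc)·Cov[R, D], with a=1.1, b=-4.18, c=4, d=-0.7.
ac·σ²_R = 1.1·4·37 = 162.8
bd·σ²_D = (-4.18)·(-0.7)·8 = 23.408
(ad+bc)·Cov[R, D] = (-17.49)·(-3) = 52.47
Cov[U, M] = 162.8 + 23.408 + 52.47 = 238.678.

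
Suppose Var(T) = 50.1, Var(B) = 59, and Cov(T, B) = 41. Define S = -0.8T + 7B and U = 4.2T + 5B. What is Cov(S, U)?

Cov(S, U) = 2938.064

By bilinearity, Cov(S, U) = ac·Var(T) + bd·Var(B) + (ad+bc)·Cov(T, B), with a=-0.8, b=7, c=4.2, d=5.
ac·Var(T) = (-0.8)·4.2·50.1 = -168.336
bd·Var(B) = 7·5·59 = 2065
(ad+bc)·Cov(T, B) = (25.4)·41 = 1041.4
Cov(S, U) = -168.336 + 2065 + 1041.4 = 2938.064.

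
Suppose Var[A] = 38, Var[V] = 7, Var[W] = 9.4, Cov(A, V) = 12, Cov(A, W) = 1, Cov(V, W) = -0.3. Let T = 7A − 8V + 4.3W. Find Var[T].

Var[T] = 1220.646

Var[T] = a²·Var[A] + b²·Var[V] + c²·Var[W] + 2ab·Cov(A, V) + 2ac·Cov(A, W) + 2bc·Cov(V, W), with a = 7, b = -8, c = 4.3.
= 1862 + 448 + 173.806 + (-1344) + 60.2 + 20.64
= 1220.646.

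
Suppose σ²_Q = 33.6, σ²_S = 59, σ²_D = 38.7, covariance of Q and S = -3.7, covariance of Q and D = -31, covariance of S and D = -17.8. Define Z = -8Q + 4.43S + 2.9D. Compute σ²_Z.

σ²_Z = 4877.0389

σ²_Z = a²·σ²_Q + b²·σ²_S + c²·σ²_D + 2ab·covariance of Q and S + 2ac·covariance of Q and D + 2bc·covariance of S and D, with a = -8, b = 4.43, c = 2.9.
= 2150.4 + 1157.8691 + 325.467 + 262.256 + 1438.4 + (-457.3532)
= 4877.0389.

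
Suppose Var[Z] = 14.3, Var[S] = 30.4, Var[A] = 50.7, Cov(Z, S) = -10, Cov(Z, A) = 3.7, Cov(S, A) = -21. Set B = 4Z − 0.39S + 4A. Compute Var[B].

Var[B] = a²·Var[Z] + b²·Var[S] + c²·Var[A] + 2ab·Cov(Z, S) + 2ac·Cov(Z, A) + 2bc·Cov(S, A), with a = 4, b = -0.39, c = 4.
= 228.8 + 4.62384 + 811.2 + 31.2 + 118.4 + 65.52
= 1259.74384.

Var[B] = 1259.74384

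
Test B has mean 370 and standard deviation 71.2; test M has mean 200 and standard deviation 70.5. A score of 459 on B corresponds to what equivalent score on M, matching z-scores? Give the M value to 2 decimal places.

M = 288.13

z = (459 − 370)/71.2 = 1.25.
M = 200 + z·70.5 = 200 + (459 − 370)·70.5/71.2 ≈ 288.13.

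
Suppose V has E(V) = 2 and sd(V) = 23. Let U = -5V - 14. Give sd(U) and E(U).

sd(U) = 115, E(U) = -24

U = -5V - 14 is linear with a = -5, b = -14.
sd(U) = |a|·sd(V) = |-5|·23 = 115.
E(U) = a·E(V) + b = (-5)·2 + (-14) = -24.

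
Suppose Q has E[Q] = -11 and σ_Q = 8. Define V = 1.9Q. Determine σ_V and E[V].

V = 1.9Q is linear with a = 1.9, b = 0.
σ_V = |a|·σ_Q = |1.9|·8 = 15.2.
E[V] = a·E[Q] + b = 1.9·(-11) = -20.9.

σ_V = 15.2, E[V] = -20.9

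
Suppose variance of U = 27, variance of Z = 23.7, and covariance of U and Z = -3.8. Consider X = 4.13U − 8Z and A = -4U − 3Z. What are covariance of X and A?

By bilinearity, covariance of X and A = ac·variance of U + bd·variance of Z + (ad+bc)·covariance of U and Z, with a=4.13, b=-8, c=-4, d=-3.
ac·variance of U = 4.13·(-4)·27 = -446.04
bd·variance of Z = (-8)·(-3)·23.7 = 568.8
(ad+bc)·covariance of U and Z = (19.61)·(-3.8) = -74.518
covariance of X and A = -446.04 + 568.8 + (-74.518) = 48.242.

covariance of X and A = 48.242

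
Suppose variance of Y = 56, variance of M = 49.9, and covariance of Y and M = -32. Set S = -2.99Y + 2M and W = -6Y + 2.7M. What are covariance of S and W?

By bilinearity, covariance of S and W = ac·variance of Y + bd·variance of M + (ad+bc)·covariance of Y and M, with a=-2.99, b=2, c=-6, d=2.7.
ac·variance of Y = (-2.99)·(-6)·56 = 1004.64
bd·variance of M = 2·2.7·49.9 = 269.46
(ad+bc)·covariance of Y and M = (-20.073)·(-32) = 642.336
covariance of S and W = 1004.64 + 269.46 + 642.336 = 1916.436.

covariance of S and W = 1916.436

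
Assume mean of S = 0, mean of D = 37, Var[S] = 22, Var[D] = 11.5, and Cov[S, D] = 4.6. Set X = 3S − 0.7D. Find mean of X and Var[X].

mean of X = -25.9, Var[X] = 184.315

mean of X = 3·mean of S + (-0.7)·mean of D = 3·0 + (-0.7)·37 = -25.9.
Var[X] = a²·Var[S] + b²·Var[D] + 2ab·Cov[S, D] with a = 3, b = -0.7.
= 3²·22 + (-0.7)²·11.5 + 2·3·(-0.7)·4.6
= 198 + 5.635 + (-19.32) = 184.315.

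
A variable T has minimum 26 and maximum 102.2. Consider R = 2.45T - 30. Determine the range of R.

Range(R) = 186.69

Range of T = 102.2 − 26 = 76.2.
Range(R) = |a|·Range(T) = |2.45|·76.2 = 186.69.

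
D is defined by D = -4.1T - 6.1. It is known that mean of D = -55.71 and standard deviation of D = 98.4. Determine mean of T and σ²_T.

From D = -4.1T - 6.1: mean of D = a·mean of T + b, so mean of T = (mean of D − b)/a = (-55.71 − (-6.1))/(-4.1) = 12.1.
σ²_D = 98.4² = 9682.56.
σ²_D = a²·σ²_T, so σ²_T = 9682.56/(-4.1)² = 576.

mean of T = 12.1, σ²_T = 576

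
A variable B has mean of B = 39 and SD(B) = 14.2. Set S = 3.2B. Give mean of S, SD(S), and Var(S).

S = 3.2B is linear with a = 3.2, b = 0.
mean of S = a·mean of B + b = 3.2·39 = 124.8.
SD(S) = |a|·SD(B) = |3.2|·14.2 = 45.44.
Var(B) = 14.2² = 201.64.
Var(S) = a²·Var(B) = 3.2²·201.64 = 2064.7936.

mean of S = 124.8, SD(S) = 45.44, Var(S) = 2064.7936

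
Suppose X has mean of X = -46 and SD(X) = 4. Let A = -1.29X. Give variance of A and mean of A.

A = -1.29X is linear with a = -1.29, b = 0.
variance of X = 4² = 16.
variance of A = a²·variance of X = (-1.29)²·16 = 26.6256.
mean of A = a·mean of X + b = (-1.29)·(-46) = 59.34.

variance of A = 26.6256, mean of A = 59.34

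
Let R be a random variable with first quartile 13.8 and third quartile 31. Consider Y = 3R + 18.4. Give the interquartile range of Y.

IQR(Y) = 51.6

IQR of R = Q3 − Q1 = 31 − 13.8 = 17.2.
Under Y = aR + b, IQR(Y) = |a|·IQR(R) = |3|·17.2 = 51.6 (shifts cancel; spread scales by |a|).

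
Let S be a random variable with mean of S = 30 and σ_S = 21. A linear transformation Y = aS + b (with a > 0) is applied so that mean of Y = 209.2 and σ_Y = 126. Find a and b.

σ_Y = a·σ_S (a > 0), so a = 126/21 = 6.
mean of Y = a·mean of S + b, so b = 209.2 − 6·30 = 29.2.

a = 6, b = 29.2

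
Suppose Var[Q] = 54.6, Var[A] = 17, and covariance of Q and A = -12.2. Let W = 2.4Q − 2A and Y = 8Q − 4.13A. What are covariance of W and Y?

By bilinearity, covariance of W and Y = ac·Var[Q] + bd·Var[A] + (ad+bc)·covariance of Q and A, with a=2.4, b=-2, c=8, d=-4.13.
ac·Var[Q] = 2.4·8·54.6 = 1048.32
bd·Var[A] = (-2)·(-4.13)·17 = 140.42
(ad+bc)·covariance of Q and A = (-25.912)·(-12.2) = 316.1264
covariance of W and Y = 1048.32 + 140.42 + 316.1264 = 1504.8664.

covariance of W and Y = 1504.8664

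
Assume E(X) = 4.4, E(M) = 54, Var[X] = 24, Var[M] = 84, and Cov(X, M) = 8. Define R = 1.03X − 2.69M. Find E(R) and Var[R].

E(R) = 1.03·E(X) + (-2.69)·E(M) = 1.03·4.4 + (-2.69)·54 = -140.728.
Var[R] = a²·Var[X] + b²·Var[M] + 2ab·Cov(X, M) with a = 1.03, b = -2.69.
= 1.03²·24 + (-2.69)²·84 + 2·1.03·(-2.69)·8
= 25.4616 + 607.8324 + (-44.3312) = 588.9628.

E(R) = -140.728, Var[R] = 588.9628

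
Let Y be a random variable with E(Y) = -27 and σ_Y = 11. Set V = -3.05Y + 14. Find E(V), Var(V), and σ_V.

V = -3.05Y + 14 is linear with a = -3.05, b = 14.
E(V) = a·E(Y) + b = (-3.05)·(-27) + 14 = 96.35.
Var(Y) = 11² = 121.
Var(V) = a²·Var(Y) = (-3.05)²·121 = 1125.6025 (the additive constant 14 does not affect variance).
σ_V = |a|·σ_Y = |-3.05|·11 = 33.55.

E(V) = 96.35, Var(V) = 1125.6025, σ_V = 33.55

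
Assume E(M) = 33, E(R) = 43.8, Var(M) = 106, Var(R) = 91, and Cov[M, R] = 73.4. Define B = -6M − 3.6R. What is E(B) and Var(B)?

E(B) = -355.68, Var(B) = 8166.24

E(B) = (-6)·E(M) + (-3.6)·E(R) = (-6)·33 + (-3.6)·43.8 = -355.68.
Var(B) = a²·Var(M) + b²·Var(R) + 2ab·Cov[M, R] with a = -6, b = -3.6.
= (-6)²·106 + (-3.6)²·91 + 2·(-6)·(-3.6)·73.4
= 3816 + 1179.36 + 3170.88 = 8166.24.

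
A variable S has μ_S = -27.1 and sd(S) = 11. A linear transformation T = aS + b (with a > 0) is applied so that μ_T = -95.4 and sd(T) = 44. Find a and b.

sd(T) = a·sd(S) (a > 0), so a = 44/11 = 4.
μ_T = a·μ_S + b, so b = -95.4 − 4·(-27.1) = 13.

a = 4, b = 13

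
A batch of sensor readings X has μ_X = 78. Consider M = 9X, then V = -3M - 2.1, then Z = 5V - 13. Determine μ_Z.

μ_M = 9·78 = 702.
μ_V = (-3)·702 + (-2.1) = -2108.1.
μ_Z = 5·(-2108.1) + (-13) = -10553.5.

μ_Z = -10553.5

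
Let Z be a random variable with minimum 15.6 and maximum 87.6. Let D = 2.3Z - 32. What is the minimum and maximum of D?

min(D) = 3.88, max(D) = 169.48

a = 2.3 > 0, so min(D) = a·min(Z)+b = 2.3·15.6 + (-32) = 3.88 and max(D) = 2.3·87.6 + (-32) = 169.48.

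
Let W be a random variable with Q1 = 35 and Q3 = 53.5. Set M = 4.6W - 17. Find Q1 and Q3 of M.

a = 4.6 > 0: Q1(M) = a·Q1(W)+b = 144, Q3(M) = a·Q3(W)+b = 229.1.

Q1(M) = 144, Q3(M) = 229.1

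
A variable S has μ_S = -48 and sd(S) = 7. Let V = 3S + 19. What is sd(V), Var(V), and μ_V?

sd(V) = 21, Var(V) = 441, μ_V = -125

V = 3S + 19 is linear with a = 3, b = 19.
sd(V) = |a|·sd(S) = |3|·7 = 21.
Var(S) = 7² = 49.
Var(V) = a²·Var(S) = 3²·49 = 441 (the additive constant 19 does not affect variance).
μ_V = a·μ_S + b = 3·(-48) + 19 = -125.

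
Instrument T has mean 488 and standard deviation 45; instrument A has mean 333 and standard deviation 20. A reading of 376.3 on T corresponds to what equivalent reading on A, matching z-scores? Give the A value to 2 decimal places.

A = 283.36

z = (376.3 − 488)/45 ≈ -2.4822.
A = 333 + z·20 = 333 + (376.3 − 488)·20/45 ≈ 283.36.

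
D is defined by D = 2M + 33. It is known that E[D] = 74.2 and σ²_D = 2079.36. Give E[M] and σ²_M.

E[M] = 20.6, σ²_M = 519.84

From D = 2M + 33: E[D] = a·E[M] + b, so E[M] = (E[D] − b)/a = (74.2 − 33)/2 = 20.6.
σ²_D = a²·σ²_M, so σ²_M = 2079.36/2² = 519.84.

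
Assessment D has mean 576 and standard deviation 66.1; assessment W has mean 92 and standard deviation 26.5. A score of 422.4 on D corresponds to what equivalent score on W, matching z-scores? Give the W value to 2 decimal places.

z = (422.4 − 576)/66.1 ≈ -2.3238.
W = 92 + z·26.5 = 92 + (422.4 − 576)·26.5/66.1 ≈ 30.42.

W = 30.42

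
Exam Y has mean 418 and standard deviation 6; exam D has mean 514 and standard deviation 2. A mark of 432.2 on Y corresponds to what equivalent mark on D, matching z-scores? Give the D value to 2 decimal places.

D = 518.73

z = (432.2 − 418)/6 ≈ 2.3667.
D = 514 + z·2 = 514 + (432.2 − 418)·2/6 ≈ 518.73.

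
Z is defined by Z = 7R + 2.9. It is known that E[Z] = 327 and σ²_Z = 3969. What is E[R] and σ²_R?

E[R] = 46.3, σ²_R = 81

From Z = 7R + 2.9: E[Z] = a·E[R] + b, so E[R] = (E[Z] − b)/a = (327 − 2.9)/7 = 46.3.
σ²_Z = a²·σ²_R, so σ²_R = 3969/7² = 81.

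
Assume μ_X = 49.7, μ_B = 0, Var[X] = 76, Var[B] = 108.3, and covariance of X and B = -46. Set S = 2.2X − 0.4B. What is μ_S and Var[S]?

μ_S = 2.2·μ_X + (-0.4)·μ_B = 2.2·49.7 + (-0.4)·0 = 109.34.
Var[S] = a²·Var[X] + b²·Var[B] + 2ab·covariance of X and B with a = 2.2, b = -0.4.
= 2.2²·76 + (-0.4)²·108.3 + 2·2.2·(-0.4)·(-46)
= 367.84 + 17.328 + 80.96 = 466.128.

μ_S = 109.34, Var[S] = 466.128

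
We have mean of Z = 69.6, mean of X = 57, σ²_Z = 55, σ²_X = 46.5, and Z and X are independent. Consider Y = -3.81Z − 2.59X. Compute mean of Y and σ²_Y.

mean of Y = -412.806, σ²_Y = 1110.31215

mean of Y = (-3.81)·mean of Z + (-2.59)·mean of X = (-3.81)·69.6 + (-2.59)·57 = -412.806.
σ²_Y = a²·σ²_Z + b²·σ²_X + 2ab·covariance of Z and X with a = -3.81, b = -2.59.
Independence gives covariance of Z and X = 0.
= (-3.81)²·55 + (-2.59)²·46.5 + 2·(-3.81)·(-2.59)·0
= 798.3855 + 311.92665 + 0 = 1110.31215.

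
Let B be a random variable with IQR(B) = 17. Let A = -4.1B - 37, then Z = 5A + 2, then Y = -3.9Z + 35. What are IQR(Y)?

IQR(A) = |-4.1|·17 = 69.7.
IQR(Z) = |5|·69.7 = 348.5.
IQR(Y) = |-3.9|·348.5 = 1359.15.

IQR(Y) = 1359.15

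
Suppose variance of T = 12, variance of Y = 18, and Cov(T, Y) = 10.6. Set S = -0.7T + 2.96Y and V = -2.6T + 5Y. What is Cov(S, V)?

Cov(S, V) = 169.5624

By bilinearity, Cov(S, V) = ac·variance of T + bd·variance of Y + (ad+bc)·Cov(T, Y), with a=-0.7, b=2.96, c=-2.6, d=5.
ac·variance of T = (-0.7)·(-2.6)·12 = 21.84
bd·variance of Y = 2.96·5·18 = 266.4
(ad+bc)·Cov(T, Y) = (-11.196)·10.6 = -118.6776
Cov(S, V) = 21.84 + 266.4 + (-118.6776) = 169.5624.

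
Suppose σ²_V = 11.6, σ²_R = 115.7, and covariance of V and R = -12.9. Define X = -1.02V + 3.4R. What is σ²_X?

σ²_X = 1439.03504

σ²_X = a²·σ²_V + b²·σ²_R + 2ab·covariance of V and R with a = -1.02, b = 3.4.
= (-1.02)²·11.6 + 3.4²·115.7 + 2·(-1.02)·3.4·(-12.9)
= 12.06864 + 1337.492 + 89.4744 = 1439.03504.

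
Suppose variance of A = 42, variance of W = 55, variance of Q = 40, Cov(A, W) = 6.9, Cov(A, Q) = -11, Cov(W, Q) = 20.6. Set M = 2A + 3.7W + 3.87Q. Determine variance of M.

variance of M = 2041.8088

variance of M = a²·variance of A + b²·variance of W + c²·variance of Q + 2ab·Cov(A, W) + 2ac·Cov(A, Q) + 2bc·Cov(W, Q), with a = 2, b = 3.7, c = 3.87.
= 168 + 752.95 + 599.076 + 102.12 + (-170.28) + 589.9428
= 2041.8088.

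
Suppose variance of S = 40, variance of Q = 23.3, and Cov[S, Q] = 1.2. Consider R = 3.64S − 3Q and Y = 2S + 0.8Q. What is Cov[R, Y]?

By bilinearity, Cov[R, Y] = ac·variance of S + bd·variance of Q + (ad+bc)·Cov[S, Q], with a=3.64, b=-3, c=2, d=0.8.
ac·variance of S = 3.64·2·40 = 291.2
bd·variance of Q = (-3)·0.8·23.3 = -55.92
(ad+bc)·Cov[S, Q] = (-3.088)·1.2 = -3.7056
Cov[R, Y] = 291.2 + (-55.92) + (-3.7056) = 231.5744.

Cov[R, Y] = 231.5744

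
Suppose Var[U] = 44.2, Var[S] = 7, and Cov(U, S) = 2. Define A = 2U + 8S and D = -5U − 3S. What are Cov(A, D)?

Cov(A, D) = -702

By bilinearity, Cov(A, D) = ac·Var[U] + bd·Var[S] + (ad+bc)·Cov(U, S), with a=2, b=8, c=-5, d=-3.
ac·Var[U] = 2·(-5)·44.2 = -442
bd·Var[S] = 8·(-3)·7 = -168
(ad+bc)·Cov(U, S) = (-46)·2 = -92
Cov(A, D) = -442 + (-168) + (-92) = -702.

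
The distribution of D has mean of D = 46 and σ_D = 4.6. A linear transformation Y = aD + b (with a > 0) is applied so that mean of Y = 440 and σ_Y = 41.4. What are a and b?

a = 9, b = 26

σ_Y = a·σ_D (a > 0), so a = 41.4/4.6 = 9.
mean of Y = a·mean of D + b, so b = 440 − 9·46 = 26.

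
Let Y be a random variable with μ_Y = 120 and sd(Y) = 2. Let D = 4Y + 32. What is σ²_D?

σ²_D = 64

D = 4Y + 32 is linear with a = 4, b = 32.
σ²_Y = 2² = 4.
σ²_D = a²·σ²_Y = 4²·4 = 64 (the additive constant 32 does not affect variance).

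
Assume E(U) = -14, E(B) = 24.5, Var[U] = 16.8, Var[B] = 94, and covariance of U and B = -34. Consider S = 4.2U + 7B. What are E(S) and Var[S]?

E(S) = 112.7, Var[S] = 2903.152

E(S) = 4.2·E(U) + 7·E(B) = 4.2·(-14) + 7·24.5 = 112.7.
Var[S] = a²·Var[U] + b²·Var[B] + 2ab·covariance of U and B with a = 4.2, b = 7.
= 4.2²·16.8 + 7²·94 + 2·4.2·7·(-34)
= 296.352 + 4606 + (-1999.2) = 2903.152.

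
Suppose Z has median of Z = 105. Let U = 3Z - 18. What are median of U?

A linear map preserves order up to sign, so median of U = a·median of Z + b = 3·105 + (-18) = 297.

median of U = 297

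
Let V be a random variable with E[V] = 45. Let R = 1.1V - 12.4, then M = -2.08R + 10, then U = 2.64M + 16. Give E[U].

E[R] = 1.1·45 + (-12.4) = 37.1.
E[M] = (-2.08)·37.1 + 10 = -67.168.
E[U] = 2.64·(-67.168) + 16 = -161.32352.

E[U] = -161.32352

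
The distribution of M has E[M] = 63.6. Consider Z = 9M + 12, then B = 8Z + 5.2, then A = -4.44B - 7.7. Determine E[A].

E[A] = -20788.676

E[Z] = 9·63.6 + 12 = 584.4.
E[B] = 8·584.4 + 5.2 = 4680.4.
E[A] = (-4.44)·4680.4 + (-7.7) = -20788.676.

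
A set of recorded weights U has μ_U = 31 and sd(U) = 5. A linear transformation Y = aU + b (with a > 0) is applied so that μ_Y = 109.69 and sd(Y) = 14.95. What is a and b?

a = 2.99, b = 17

sd(Y) = a·sd(U) (a > 0), so a = 14.95/5 = 2.99.
μ_Y = a·μ_U + b, so b = 109.69 − 2.99·31 = 17.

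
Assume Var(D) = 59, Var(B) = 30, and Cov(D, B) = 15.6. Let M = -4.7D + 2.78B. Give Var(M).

Var(M) = a²·Var(D) + b²·Var(B) + 2ab·Cov(D, B) with a = -4.7, b = 2.78.
= (-4.7)²·59 + 2.78²·30 + 2·(-4.7)·2.78·15.6
= 1303.31 + 231.852 + (-407.6592) = 1127.5028.

Var(M) = 1127.5028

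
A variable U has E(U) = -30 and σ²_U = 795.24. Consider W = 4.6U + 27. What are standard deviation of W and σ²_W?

W = 4.6U + 27 is linear with a = 4.6, b = 27.
standard deviation of U = √795.24 = 28.2.
standard deviation of W = |a|·standard deviation of U = |4.6|·28.2 = 129.72.
σ²_W = a²·σ²_U = 4.6²·795.24 = 16827.2784 (the additive constant 27 does not affect variance).

standard deviation of W = 129.72, σ²_W = 16827.2784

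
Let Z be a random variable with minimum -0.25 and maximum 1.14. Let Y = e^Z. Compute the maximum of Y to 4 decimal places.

e^Z is increasing on this domain, so max(Y) comes from max(Z) = 1.14: max(Y) = exp(1.14) ≈ 3.1268.

max(Y) = 3.1268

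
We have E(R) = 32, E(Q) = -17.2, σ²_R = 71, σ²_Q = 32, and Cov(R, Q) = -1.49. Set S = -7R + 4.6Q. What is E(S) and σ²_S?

E(S) = -303.12, σ²_S = 4252.076

E(S) = (-7)·E(R) + 4.6·E(Q) = (-7)·32 + 4.6·(-17.2) = -303.12.
σ²_S = a²·σ²_R + b²·σ²_Q + 2ab·Cov(R, Q) with a = -7, b = 4.6.
= (-7)²·71 + 4.6²·32 + 2·(-7)·4.6·(-1.49)
= 3479 + 677.12 + 95.956 = 4252.076.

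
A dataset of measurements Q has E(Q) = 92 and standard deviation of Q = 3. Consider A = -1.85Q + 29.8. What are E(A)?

E(A) = -140.4

A = -1.85Q + 29.8 is linear with a = -1.85, b = 29.8.
E(A) = a·E(Q) + b = (-1.85)·92 + 29.8 = -140.4.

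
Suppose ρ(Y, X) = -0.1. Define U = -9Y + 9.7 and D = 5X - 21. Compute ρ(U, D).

Linear rescalings preserve |correlation|; the slopes -9 and 5 have opposite signs, so the correlation flips sign: ρ(U, D) = −ρ(Y, X) = 0.1.

ρ(U, D) = 0.1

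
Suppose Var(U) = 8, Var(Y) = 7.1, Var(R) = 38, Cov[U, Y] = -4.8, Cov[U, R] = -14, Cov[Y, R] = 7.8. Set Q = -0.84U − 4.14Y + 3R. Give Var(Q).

Var(Q) = 312.759

Var(Q) = a²·Var(U) + b²·Var(Y) + c²·Var(R) + 2ab·Cov[U, Y] + 2ac·Cov[U, R] + 2bc·Cov[Y, R], with a = -0.84, b = -4.14, c = 3.
= 5.6448 + 121.69116 + 342 + (-33.38496) + 70.56 + (-193.752)
= 312.759.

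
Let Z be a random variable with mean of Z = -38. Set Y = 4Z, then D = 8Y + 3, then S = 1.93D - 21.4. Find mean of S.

mean of S = -2362.49

mean of Y = 4·(-38) = -152.
mean of D = 8·(-152) + 3 = -1213.
mean of S = 1.93·(-1213) + (-21.4) = -2362.49.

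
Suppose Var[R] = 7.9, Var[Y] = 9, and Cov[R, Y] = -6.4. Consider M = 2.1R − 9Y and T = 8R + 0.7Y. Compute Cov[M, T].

By bilinearity, Cov[M, T] = ac·Var[R] + bd·Var[Y] + (ad+bc)·Cov[R, Y], with a=2.1, b=-9, c=8, d=0.7.
ac·Var[R] = 2.1·8·7.9 = 132.72
bd·Var[Y] = (-9)·0.7·9 = -56.7
(ad+bc)·Cov[R, Y] = (-70.53)·(-6.4) = 451.392
Cov[M, T] = 132.72 + (-56.7) + 451.392 = 527.412.

Cov[M, T] = 527.412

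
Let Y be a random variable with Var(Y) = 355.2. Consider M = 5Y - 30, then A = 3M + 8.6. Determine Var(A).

Var(A) = 79920

Var(M) = 5²·355.2 = 8880.
Var(A) = 3²·8880 = 79920.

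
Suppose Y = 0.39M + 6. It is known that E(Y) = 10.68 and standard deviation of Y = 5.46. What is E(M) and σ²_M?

E(M) = 12, σ²_M = 196

From Y = 0.39M + 6: E(Y) = a·E(M) + b, so E(M) = (E(Y) − b)/a = (10.68 − 6)/0.39 = 12.
σ²_Y = 5.46² = 29.8116.
σ²_Y = a²·σ²_M, so σ²_M = 29.8116/0.39² = 196.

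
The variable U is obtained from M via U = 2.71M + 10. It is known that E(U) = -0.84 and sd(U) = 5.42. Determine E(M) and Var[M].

From U = 2.71M + 10: E(U) = a·E(M) + b, so E(M) = (E(U) − b)/a = (-0.84 − 10)/2.71 = -4.
Var[U] = 5.42² = 29.3764.
Var[U] = a²·Var[M], so Var[M] = 29.3764/2.71² = 4.

E(M) = -4, Var[M] = 4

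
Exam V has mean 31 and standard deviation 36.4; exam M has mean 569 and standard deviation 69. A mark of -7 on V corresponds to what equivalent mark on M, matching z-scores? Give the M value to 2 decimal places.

M = 496.97

z = (-7 − 31)/36.4 ≈ -1.044.
M = 569 + z·69 = 569 + (-7 − 31)·69/36.4 ≈ 496.97.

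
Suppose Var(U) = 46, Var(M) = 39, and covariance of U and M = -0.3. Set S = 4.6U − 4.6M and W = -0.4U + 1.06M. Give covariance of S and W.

By bilinearity, covariance of S and W = ac·Var(U) + bd·Var(M) + (ad+bc)·covariance of U and M, with a=4.6, b=-4.6, c=-0.4, d=1.06.
ac·Var(U) = 4.6·(-0.4)·46 = -84.64
bd·Var(M) = (-4.6)·1.06·39 = -190.164
(ad+bc)·covariance of U and M = (6.716)·(-0.3) = -2.0148
covariance of S and W = -84.64 + (-190.164) + (-2.0148) = -276.8188.

covariance of S and W = -276.8188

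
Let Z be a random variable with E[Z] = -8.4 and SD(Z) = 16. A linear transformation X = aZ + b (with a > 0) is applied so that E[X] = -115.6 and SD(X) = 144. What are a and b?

a = 9, b = -40

SD(X) = a·SD(Z) (a > 0), so a = 144/16 = 9.
E[X] = a·E[Z] + b, so b = -115.6 − 9·(-8.4) = -40.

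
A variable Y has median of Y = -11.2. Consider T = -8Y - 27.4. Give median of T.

median of T = 62.2

A linear map preserves order up to sign, so median of T = a·median of Y + b = (-8)·(-11.2) + (-27.4) = 62.2.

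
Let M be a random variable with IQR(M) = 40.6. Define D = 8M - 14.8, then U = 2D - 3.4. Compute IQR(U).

IQR(D) = |8|·40.6 = 324.8.
IQR(U) = |2|·324.8 = 649.6.

IQR(U) = 649.6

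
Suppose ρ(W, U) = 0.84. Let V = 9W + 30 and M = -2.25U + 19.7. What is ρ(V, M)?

Linear rescalings preserve |correlation|; the slopes 9 and -2.25 have opposite signs, so the correlation flips sign: ρ(V, M) = −ρ(W, U) = -0.84.

ρ(V, M) = -0.84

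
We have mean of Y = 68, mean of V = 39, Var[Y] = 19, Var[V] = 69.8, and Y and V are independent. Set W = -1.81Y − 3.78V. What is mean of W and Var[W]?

mean of W = -270.5, Var[W] = 1059.57622

mean of W = (-1.81)·mean of Y + (-3.78)·mean of V = (-1.81)·68 + (-3.78)·39 = -270.5.
Var[W] = a²·Var[Y] + b²·Var[V] + 2ab·Cov[Y, V] with a = -1.81, b = -3.78.
Independence gives Cov[Y, V] = 0.
= (-1.81)²·19 + (-3.78)²·69.8 + 2·(-1.81)·(-3.78)·0
= 62.2459 + 997.33032 + 0 = 1059.57622.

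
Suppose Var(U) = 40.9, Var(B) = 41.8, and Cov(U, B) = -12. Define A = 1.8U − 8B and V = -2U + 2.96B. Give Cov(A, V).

By bilinearity, Cov(A, V) = ac·Var(U) + bd·Var(B) + (ad+bc)·Cov(U, B), with a=1.8, b=-8, c=-2, d=2.96.
ac·Var(U) = 1.8·(-2)·40.9 = -147.24
bd·Var(B) = (-8)·2.96·41.8 = -989.824
(ad+bc)·Cov(U, B) = (21.328)·(-12) = -255.936
Cov(A, V) = -147.24 + (-989.824) + (-255.936) = -1393.

Cov(A, V) = -1393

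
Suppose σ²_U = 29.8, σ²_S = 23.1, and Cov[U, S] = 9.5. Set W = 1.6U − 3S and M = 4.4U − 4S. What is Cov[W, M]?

Cov[W, M] = 300.792

By bilinearity, Cov[W, M] = ac·σ²_U + bd·σ²_S + (ad+bc)·Cov[U, S], with a=1.6, b=-3, c=4.4, d=-4.
ac·σ²_U = 1.6·4.4·29.8 = 209.792
bd·σ²_S = (-3)·(-4)·23.1 = 277.2
(ad+bc)·Cov[U, S] = (-19.6)·9.5 = -186.2
Cov[W, M] = 209.792 + 277.2 + (-186.2) = 300.792.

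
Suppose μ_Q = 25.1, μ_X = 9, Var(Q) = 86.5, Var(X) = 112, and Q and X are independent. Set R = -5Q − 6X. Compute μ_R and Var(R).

μ_R = -179.5, Var(R) = 6194.5

μ_R = (-5)·μ_Q + (-6)·μ_X = (-5)·25.1 + (-6)·9 = -179.5.
Var(R) = a²·Var(Q) + b²·Var(X) + 2ab·Cov[Q, X] with a = -5, b = -6.
Independence gives Cov[Q, X] = 0.
= (-5)²·86.5 + (-6)²·112 + 2·(-5)·(-6)·0
= 2162.5 + 4032 + 0 = 6194.5.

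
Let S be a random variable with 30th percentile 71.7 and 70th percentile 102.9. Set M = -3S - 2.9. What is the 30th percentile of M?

30th percentile of M = -311.6

Since a = -3 < 0 the transformation is decreasing, reversing order: the 30th percentile of M corresponds to the 70th percentile of S.
So P_{30}(M) = a·P_{70}(S) + b = (-3)·102.9 + (-2.9) = -311.6.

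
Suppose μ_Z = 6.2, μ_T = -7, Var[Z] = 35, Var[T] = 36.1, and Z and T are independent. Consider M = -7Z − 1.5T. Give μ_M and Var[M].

μ_M = (-7)·μ_Z + (-1.5)·μ_T = (-7)·6.2 + (-1.5)·(-7) = -32.9.
Var[M] = a²·Var[Z] + b²·Var[T] + 2ab·Cov(Z, T) with a = -7, b = -1.5.
Independence gives Cov(Z, T) = 0.
= (-7)²·35 + (-1.5)²·36.1 + 2·(-7)·(-1.5)·0
= 1715 + 81.225 + 0 = 1796.225.

μ_M = -32.9, Var[M] = 1796.225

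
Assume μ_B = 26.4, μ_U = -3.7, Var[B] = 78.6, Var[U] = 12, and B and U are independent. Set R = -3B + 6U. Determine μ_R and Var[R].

μ_R = (-3)·μ_B + 6·μ_U = (-3)·26.4 + 6·(-3.7) = -101.4.
Var[R] = a²·Var[B] + b²·Var[U] + 2ab·Cov[B, U] with a = -3, b = 6.
Independence gives Cov[B, U] = 0.
= (-3)²·78.6 + 6²·12 + 2·(-3)·6·0
= 707.4 + 432 + 0 = 1139.4.

μ_R = -101.4, Var[R] = 1139.4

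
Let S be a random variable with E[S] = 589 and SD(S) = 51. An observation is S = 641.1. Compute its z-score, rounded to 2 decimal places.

z = (S − E[S]) / SD(S) = (641.1 − 589) / 51 ≈ 1.02.

z = 1.02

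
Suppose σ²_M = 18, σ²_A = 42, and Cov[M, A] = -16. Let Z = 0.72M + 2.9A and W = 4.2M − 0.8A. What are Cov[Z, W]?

By bilinearity, Cov[Z, W] = ac·σ²_M + bd·σ²_A + (ad+bc)·Cov[M, A], with a=0.72, b=2.9, c=4.2, d=-0.8.
ac·σ²_M = 0.72·4.2·18 = 54.432
bd·σ²_A = 2.9·(-0.8)·42 = -97.44
(ad+bc)·Cov[M, A] = (11.604)·(-16) = -185.664
Cov[Z, W] = 54.432 + (-97.44) + (-185.664) = -228.672.

Cov[Z, W] = -228.672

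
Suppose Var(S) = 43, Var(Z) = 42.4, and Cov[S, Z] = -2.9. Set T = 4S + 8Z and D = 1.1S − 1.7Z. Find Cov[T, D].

Cov[T, D] = -393.24

By bilinearity, Cov[T, D] = ac·Var(S) + bd·Var(Z) + (ad+bc)·Cov[S, Z], with a=4, b=8, c=1.1, d=-1.7.
ac·Var(S) = 4·1.1·43 = 189.2
bd·Var(Z) = 8·(-1.7)·42.4 = -576.64
(ad+bc)·Cov[S, Z] = (2)·(-2.9) = -5.8
Cov[T, D] = 189.2 + (-576.64) + (-5.8) = -393.24.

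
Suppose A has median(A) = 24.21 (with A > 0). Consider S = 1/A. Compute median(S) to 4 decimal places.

median(S) = 0.0413

1/A is monotone on this domain, so median(S) = 1/(24.21) ≈ 0.0413.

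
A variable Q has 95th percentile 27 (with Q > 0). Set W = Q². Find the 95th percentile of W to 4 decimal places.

95th percentile of W = 729

Q² is increasing, so P_{95}(W) = g(P_{95}(Q)) = 729.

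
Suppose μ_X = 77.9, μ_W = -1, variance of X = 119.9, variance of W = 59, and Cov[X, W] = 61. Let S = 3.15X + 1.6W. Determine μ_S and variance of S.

μ_S = 3.15·μ_X + 1.6·μ_W = 3.15·77.9 + 1.6·(-1) = 243.785.
variance of S = a²·variance of X + b²·variance of W + 2ab·Cov[X, W] with a = 3.15, b = 1.6.
= 3.15²·119.9 + 1.6²·59 + 2·3.15·1.6·61
= 1189.70775 + 151.04 + 614.88 = 1955.62775.

μ_S = 243.785, variance of S = 1955.62775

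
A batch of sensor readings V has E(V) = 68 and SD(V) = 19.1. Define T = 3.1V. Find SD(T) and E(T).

SD(T) = 59.21, E(T) = 210.8

T = 3.1V is linear with a = 3.1, b = 0.
SD(T) = |a|·SD(V) = |3.1|·19.1 = 59.21.
E(T) = a·E(V) + b = 3.1·68 = 210.8.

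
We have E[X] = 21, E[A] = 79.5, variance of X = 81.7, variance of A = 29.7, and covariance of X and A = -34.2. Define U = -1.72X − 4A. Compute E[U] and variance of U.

E[U] = (-1.72)·E[X] + (-4)·E[A] = (-1.72)·21 + (-4)·79.5 = -354.12.
variance of U = a²·variance of X + b²·variance of A + 2ab·covariance of X and A with a = -1.72, b = -4.
= (-1.72)²·81.7 + (-4)²·29.7 + 2·(-1.72)·(-4)·(-34.2)
= 241.70128 + 475.2 + (-470.592) = 246.30928.

E[U] = -354.12, variance of U = 246.30928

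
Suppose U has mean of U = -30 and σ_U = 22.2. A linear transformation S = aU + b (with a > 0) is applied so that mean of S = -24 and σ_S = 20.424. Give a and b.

σ_S = a·σ_U (a > 0), so a = 20.424/22.2 = 0.92.
mean of S = a·mean of U + b, so b = -24 − 0.92·(-30) = 3.6.

a = 0.92, b = 3.6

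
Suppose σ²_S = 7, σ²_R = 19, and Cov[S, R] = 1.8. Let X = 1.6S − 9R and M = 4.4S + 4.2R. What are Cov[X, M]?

By bilinearity, Cov[X, M] = ac·σ²_S + bd·σ²_R + (ad+bc)·Cov[S, R], with a=1.6, b=-9, c=4.4, d=4.2.
ac·σ²_S = 1.6·4.4·7 = 49.28
bd·σ²_R = (-9)·4.2·19 = -718.2
(ad+bc)·Cov[S, R] = (-32.88)·1.8 = -59.184
Cov[X, M] = 49.28 + (-718.2) + (-59.184) = -728.104.

Cov[X, M] = -728.104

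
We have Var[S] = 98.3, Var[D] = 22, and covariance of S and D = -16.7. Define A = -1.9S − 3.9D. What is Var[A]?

Var[A] = 441.989

Var[A] = a²·Var[S] + b²·Var[D] + 2ab·covariance of S and D with a = -1.9, b = -3.9.
= (-1.9)²·98.3 + (-3.9)²·22 + 2·(-1.9)·(-3.9)·(-16.7)
= 354.863 + 334.62 + (-247.494) = 441.989.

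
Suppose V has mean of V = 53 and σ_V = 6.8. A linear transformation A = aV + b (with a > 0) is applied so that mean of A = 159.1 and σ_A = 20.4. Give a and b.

σ_A = a·σ_V (a > 0), so a = 20.4/6.8 = 3.
mean of A = a·mean of V + b, so b = 159.1 − 3·53 = 0.1.

a = 3, b = 0.1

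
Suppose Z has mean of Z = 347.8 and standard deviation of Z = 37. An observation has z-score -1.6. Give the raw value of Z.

Z = mean of Z + z·standard deviation of Z = 347.8 + (-1.6)·37 = 288.6.

Z = 288.6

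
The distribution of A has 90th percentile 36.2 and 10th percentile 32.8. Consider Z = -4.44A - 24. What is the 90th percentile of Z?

Since a = -4.44 < 0 the transformation is decreasing, reversing order: the 90th percentile of Z corresponds to the 10th percentile of A.
So P_{90}(Z) = a·P_{10}(A) + b = (-4.44)·32.8 + (-24) = -169.632.

90th percentile of Z = -169.632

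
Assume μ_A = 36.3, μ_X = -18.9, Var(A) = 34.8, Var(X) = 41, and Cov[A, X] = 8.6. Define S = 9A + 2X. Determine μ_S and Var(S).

μ_S = 9·μ_A + 2·μ_X = 9·36.3 + 2·(-18.9) = 288.9.
Var(S) = a²·Var(A) + b²·Var(X) + 2ab·Cov[A, X] with a = 9, b = 2.
= 9²·34.8 + 2²·41 + 2·9·2·8.6
= 2818.8 + 164 + 309.6 = 3292.4.

μ_S = 288.9, Var(S) = 3292.4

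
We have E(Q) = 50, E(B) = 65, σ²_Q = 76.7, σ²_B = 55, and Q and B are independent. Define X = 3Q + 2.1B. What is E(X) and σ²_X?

E(X) = 3·E(Q) + 2.1·E(B) = 3·50 + 2.1·65 = 286.5.
σ²_X = a²·σ²_Q + b²·σ²_B + 2ab·Cov(Q, B) with a = 3, b = 2.1.
Independence gives Cov(Q, B) = 0.
= 3²·76.7 + 2.1²·55 + 2·3·2.1·0
= 690.3 + 242.55 + 0 = 932.85.

E(X) = 286.5, σ²_X = 932.85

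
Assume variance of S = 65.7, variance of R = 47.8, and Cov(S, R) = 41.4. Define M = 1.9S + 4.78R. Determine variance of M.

variance of M = a²·variance of S + b²·variance of R + 2ab·Cov(S, R) with a = 1.9, b = 4.78.
= 1.9²·65.7 + 4.78²·47.8 + 2·1.9·4.78·41.4
= 237.177 + 1092.15352 + 751.9896 = 2081.32012.

variance of M = 2081.32012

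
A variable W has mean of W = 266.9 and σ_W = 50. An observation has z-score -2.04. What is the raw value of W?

W = 164.9

W = mean of W + z·σ_W = 266.9 + (-2.04)·50 = 164.9.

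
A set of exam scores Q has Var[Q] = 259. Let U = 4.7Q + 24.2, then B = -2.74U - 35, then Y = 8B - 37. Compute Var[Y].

Var[Y] = 2749011.645184

Var[U] = 4.7²·259 = 5721.31.
Var[B] = (-2.74)²·5721.31 = 42953.306956.
Var[Y] = 8²·42953.306956 = 2749011.645184.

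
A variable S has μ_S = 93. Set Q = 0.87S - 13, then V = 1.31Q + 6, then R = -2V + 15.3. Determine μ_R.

μ_R = -174.6242

μ_Q = 0.87·93 + (-13) = 67.91.
μ_V = 1.31·67.91 + 6 = 94.9621.
μ_R = (-2)·94.9621 + 15.3 = -174.6242.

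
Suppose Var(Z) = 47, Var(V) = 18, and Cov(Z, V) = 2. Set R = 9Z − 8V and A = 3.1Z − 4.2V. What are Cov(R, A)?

By bilinearity, Cov(R, A) = ac·Var(Z) + bd·Var(V) + (ad+bc)·Cov(Z, V), with a=9, b=-8, c=3.1, d=-4.2.
ac·Var(Z) = 9·3.1·47 = 1311.3
bd·Var(V) = (-8)·(-4.2)·18 = 604.8
(ad+bc)·Cov(Z, V) = (-62.6)·2 = -125.2
Cov(R, A) = 1311.3 + 604.8 + (-125.2) = 1790.9.

Cov(R, A) = 1790.9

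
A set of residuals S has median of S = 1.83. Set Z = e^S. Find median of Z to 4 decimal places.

median of Z = 6.2339

e^S is monotone on this domain, so median of Z = exp(1.83) ≈ 6.2339.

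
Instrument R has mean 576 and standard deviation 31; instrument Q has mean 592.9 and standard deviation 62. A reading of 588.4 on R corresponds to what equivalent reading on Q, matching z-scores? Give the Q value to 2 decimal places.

Q = 617.70

z = (588.4 − 576)/31 = 0.4.
Q = 592.9 + z·62 = 592.9 + (588.4 − 576)·62/31 = 617.70.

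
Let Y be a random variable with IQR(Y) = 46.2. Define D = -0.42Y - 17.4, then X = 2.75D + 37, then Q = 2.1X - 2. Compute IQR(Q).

IQR(Q) = 112.0581

IQR(D) = |-0.42|·46.2 = 19.404.
IQR(X) = |2.75|·19.404 = 53.361.
IQR(Q) = |2.1|·53.361 = 112.0581.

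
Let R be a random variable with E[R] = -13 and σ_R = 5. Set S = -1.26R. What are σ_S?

S = -1.26R is linear with a = -1.26, b = 0.
σ_S = |a|·σ_R = |-1.26|·5 = 6.3.

σ_S = 6.3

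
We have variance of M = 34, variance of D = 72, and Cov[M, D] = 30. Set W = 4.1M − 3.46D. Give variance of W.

variance of W = a²·variance of M + b²·variance of D + 2ab·Cov[M, D] with a = 4.1, b = -3.46.
= 4.1²·34 + (-3.46)²·72 + 2·4.1·(-3.46)·30
= 571.54 + 861.9552 + (-851.16) = 582.3352.

variance of W = 582.3352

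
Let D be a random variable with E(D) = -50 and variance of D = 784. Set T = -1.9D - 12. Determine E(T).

T = -1.9D - 12 is linear with a = -1.9, b = -12.
E(T) = a·E(D) + b = (-1.9)·(-50) + (-12) = 83.

E(T) = 83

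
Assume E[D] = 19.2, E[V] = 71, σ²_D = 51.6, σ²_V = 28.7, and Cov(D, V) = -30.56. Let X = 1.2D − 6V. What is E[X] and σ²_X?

E[X] = -402.96, σ²_X = 1547.568

E[X] = 1.2·E[D] + (-6)·E[V] = 1.2·19.2 + (-6)·71 = -402.96.
σ²_X = a²·σ²_D + b²·σ²_V + 2ab·Cov(D, V) with a = 1.2, b = -6.
= 1.2²·51.6 + (-6)²·28.7 + 2·1.2·(-6)·(-30.56)
= 74.304 + 1033.2 + 440.064 = 1547.568.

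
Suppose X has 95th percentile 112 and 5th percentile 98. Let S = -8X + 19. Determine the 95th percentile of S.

Since a = -8 < 0 the transformation is decreasing, reversing order: the 95th percentile of S corresponds to the 5th percentile of X.
So P_{95}(S) = a·P_{5}(X) + b = (-8)·98 + 19 = -765.

95th percentile of S = -765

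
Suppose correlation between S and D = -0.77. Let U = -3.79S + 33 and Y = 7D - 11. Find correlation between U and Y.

correlation between U and Y = 0.77

Linear rescalings preserve |correlation|; the slopes -3.79 and 7 have opposite signs, so the correlation flips sign: correlation between U and Y = −correlation between S and D = 0.77.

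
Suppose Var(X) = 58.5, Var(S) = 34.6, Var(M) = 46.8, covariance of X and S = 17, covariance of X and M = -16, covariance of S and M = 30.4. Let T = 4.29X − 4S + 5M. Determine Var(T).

Var(T) = 314.39985

Var(T) = a²·Var(X) + b²·Var(S) + c²·Var(M) + 2ab·covariance of X and S + 2ac·covariance of X and M + 2bc·covariance of S and M, with a = 4.29, b = -4, c = 5.
= 1076.63985 + 553.6 + 1170 + (-583.44) + (-686.4) + (-1216)
= 314.39985.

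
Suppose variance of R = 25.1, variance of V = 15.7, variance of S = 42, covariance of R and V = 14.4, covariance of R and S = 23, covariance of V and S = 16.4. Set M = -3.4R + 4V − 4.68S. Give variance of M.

variance of M = a²·variance of R + b²·variance of V + c²·variance of S + 2ab·covariance of R and V + 2ac·covariance of R and S + 2bc·covariance of V and S, with a = -3.4, b = 4, c = -4.68.
= 290.156 + 251.2 + 919.9008 + (-391.68) + 731.952 + (-614.016)
= 1187.5128.

variance of M = 1187.5128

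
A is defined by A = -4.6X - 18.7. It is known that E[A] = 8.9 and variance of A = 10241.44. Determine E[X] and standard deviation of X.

E[X] = -6, standard deviation of X = 22

From A = -4.6X - 18.7: E[A] = a·E[X] + b, so E[X] = (E[A] − b)/a = (8.9 − (-18.7))/(-4.6) = -6.
standard deviation of A = √10241.44 = 101.2.
standard deviation of A = |a|·standard deviation of X, so standard deviation of X = 101.2/|-4.6| = 22.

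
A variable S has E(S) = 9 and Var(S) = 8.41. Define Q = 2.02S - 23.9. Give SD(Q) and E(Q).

Q = 2.02S - 23.9 is linear with a = 2.02, b = -23.9.
SD(S) = √8.41 = 2.9.
SD(Q) = |a|·SD(S) = |2.02|·2.9 = 5.858.
E(Q) = a·E(S) + b = 2.02·9 + (-23.9) = -5.72.

SD(Q) = 5.858, E(Q) = -5.72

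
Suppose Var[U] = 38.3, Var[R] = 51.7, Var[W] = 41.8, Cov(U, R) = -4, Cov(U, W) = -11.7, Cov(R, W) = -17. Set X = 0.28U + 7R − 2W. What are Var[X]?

Var[X] = a²·Var[U] + b²·Var[R] + c²·Var[W] + 2ab·Cov(U, R) + 2ac·Cov(U, W) + 2bc·Cov(R, W), with a = 0.28, b = 7, c = -2.
= 3.00272 + 2533.3 + 167.2 + (-15.68) + 13.104 + 476
= 3176.92672.

Var[X] = 3176.92672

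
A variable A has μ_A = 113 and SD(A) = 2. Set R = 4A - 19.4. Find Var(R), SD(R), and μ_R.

Var(R) = 64, SD(R) = 8, μ_R = 432.6

R = 4A - 19.4 is linear with a = 4, b = -19.4.
Var(A) = 2² = 4.
Var(R) = a²·Var(A) = 4²·4 = 64 (the additive constant -19.4 does not affect variance).
SD(R) = |a|·SD(A) = |4|·2 = 8.
μ_R = a·μ_A + b = 4·113 + (-19.4) = 432.6.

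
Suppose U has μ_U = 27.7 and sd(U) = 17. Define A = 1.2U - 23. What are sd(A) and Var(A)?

A = 1.2U - 23 is linear with a = 1.2, b = -23.
sd(A) = |a|·sd(U) = |1.2|·17 = 20.4.
Var(U) = 17² = 289.
Var(A) = a²·Var(U) = 1.2²·289 = 416.16 (the additive constant -23 does not affect variance).

sd(A) = 20.4, Var(A) = 416.16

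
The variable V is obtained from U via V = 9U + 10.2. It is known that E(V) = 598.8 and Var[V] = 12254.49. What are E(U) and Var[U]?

E(U) = 65.4, Var[U] = 151.29

From V = 9U + 10.2: E(V) = a·E(U) + b, so E(U) = (E(V) − b)/a = (598.8 − 10.2)/9 = 65.4.
Var[V] = a²·Var[U], so Var[U] = 12254.49/9² = 151.29.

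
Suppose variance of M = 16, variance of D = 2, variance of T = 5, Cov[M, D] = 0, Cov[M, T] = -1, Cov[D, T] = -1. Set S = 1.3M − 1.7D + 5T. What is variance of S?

variance of S = a²·variance of M + b²·variance of D + c²·variance of T + 2ab·Cov[M, D] + 2ac·Cov[M, T] + 2bc·Cov[D, T], with a = 1.3, b = -1.7, c = 5.
= 27.04 + 5.78 + 125 + 0 + (-13) + 17
= 161.82.

variance of S = 161.82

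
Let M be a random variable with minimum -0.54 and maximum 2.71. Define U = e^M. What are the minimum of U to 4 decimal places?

min(U) = 0.5827

e^M is increasing on this domain, so min(U) comes from min(M) = -0.54: min(U) = exp(-0.54) ≈ 0.5827.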